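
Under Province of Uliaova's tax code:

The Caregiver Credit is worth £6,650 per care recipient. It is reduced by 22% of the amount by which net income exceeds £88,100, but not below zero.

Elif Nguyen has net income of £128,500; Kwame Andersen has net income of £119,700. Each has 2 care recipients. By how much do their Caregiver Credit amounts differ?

Elif (£128,500): Caregiver Credit: base = 2 × £6,650 = £13,300. 22% of the £40,400 excess over £88,100 is £8,888; credit = £13,300 − £8,888 = £4,412.
Kwame (£119,700): Caregiver Credit: base = 2 × £6,650 = £13,300. 22% of the £31,600 excess over £88,100 is £6,952; credit = £13,300 − £6,952 = £6,348.
Difference: |£4,412 − £6,348| = £1,936.

£1,936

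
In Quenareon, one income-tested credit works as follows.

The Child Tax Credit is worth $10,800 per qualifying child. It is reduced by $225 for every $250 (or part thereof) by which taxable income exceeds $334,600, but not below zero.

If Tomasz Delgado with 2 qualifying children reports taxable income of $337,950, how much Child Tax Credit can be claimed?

Child Tax Credit: base = 2 × $10,800 = $21,600. income exceeds $334,600 by $3,350, which is 14 full-or-partial $250 increments; reduction = 14 × $225 = $3,150, leaving $18,450.

$18,450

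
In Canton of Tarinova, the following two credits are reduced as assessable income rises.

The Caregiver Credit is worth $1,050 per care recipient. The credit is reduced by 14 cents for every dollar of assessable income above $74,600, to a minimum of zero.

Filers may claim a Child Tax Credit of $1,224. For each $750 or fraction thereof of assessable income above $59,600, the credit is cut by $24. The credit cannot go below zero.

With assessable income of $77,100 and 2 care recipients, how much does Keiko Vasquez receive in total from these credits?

$2,398

Caregiver Credit: base = 2 × $1,050 = $2,100. 14% of the $2,500 excess over $74,600 is $350; credit = $2,100 − $350 = $1,750.
Child Tax Credit: income exceeds $59,600 by $17,500, which is 24 full-or-partial $750 increments; reduction = 24 × $24 = $576, leaving $648.
Total: $1,750 + $648 = $2,398.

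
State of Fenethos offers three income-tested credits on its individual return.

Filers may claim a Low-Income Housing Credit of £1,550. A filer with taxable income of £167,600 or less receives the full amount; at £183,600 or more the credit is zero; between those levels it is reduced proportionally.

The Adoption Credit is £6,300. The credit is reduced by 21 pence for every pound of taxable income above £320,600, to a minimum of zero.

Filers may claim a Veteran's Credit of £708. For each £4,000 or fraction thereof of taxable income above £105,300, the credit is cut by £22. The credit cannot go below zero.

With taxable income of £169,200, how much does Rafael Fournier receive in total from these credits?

Low-Income Housing Credit: £169,200 is £1,600 into a £16,000 phase-out range, leaving 14,400/16,000 of the credit: £1,550 × 14,400/16,000 = £1,395.
Adoption Credit: £169,200 is at or below the £320,600 threshold, so the full £6,300 applies.
Veteran's Credit: income exceeds £105,300 by £63,900, which is 16 full-or-partial £4,000 increments; reduction = 16 × £22 = £352, leaving £356.
Total: £1,395 + £6,300 + £356 = £8,051.

£8,051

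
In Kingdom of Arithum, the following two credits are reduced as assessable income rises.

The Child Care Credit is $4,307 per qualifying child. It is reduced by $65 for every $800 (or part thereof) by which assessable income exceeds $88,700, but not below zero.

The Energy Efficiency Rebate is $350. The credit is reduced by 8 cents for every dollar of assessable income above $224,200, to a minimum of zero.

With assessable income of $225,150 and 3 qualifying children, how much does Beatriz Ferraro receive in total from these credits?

$2,080

Child Care Credit: base = 3 × $4,307 = $12,921. income exceeds $88,700 by $136,450, which is 171 full-or-partial $800 increments; reduction = 171 × $65 = $11,115, leaving $1,806.
Energy Efficiency Rebate: 8% of the $950 excess over $224,200 is $76; credit = $350 − $76 = $274.
Total: $1,806 + $274 = $2,080.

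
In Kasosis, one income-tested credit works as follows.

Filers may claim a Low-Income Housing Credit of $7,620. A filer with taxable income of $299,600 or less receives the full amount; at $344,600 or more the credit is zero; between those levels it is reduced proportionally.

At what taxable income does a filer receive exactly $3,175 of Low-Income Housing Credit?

$3,175 is 3,175/7,620 of the full $7,620, so 4,445/7,620 of the $45,000 range has been used: income = $299,600 + $45,000 × 4,445/7,620 = $325,850.

$325,850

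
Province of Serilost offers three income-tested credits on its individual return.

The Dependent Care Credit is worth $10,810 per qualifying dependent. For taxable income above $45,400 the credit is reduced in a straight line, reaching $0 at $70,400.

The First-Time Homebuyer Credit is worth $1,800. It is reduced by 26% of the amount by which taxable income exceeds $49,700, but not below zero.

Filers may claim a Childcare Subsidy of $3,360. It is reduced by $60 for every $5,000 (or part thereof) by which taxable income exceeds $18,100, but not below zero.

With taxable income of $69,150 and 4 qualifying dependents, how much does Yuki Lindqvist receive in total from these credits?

$4,862

Dependent Care Credit: base = 4 × $10,810 = $43,240. $69,150 is $23,750 into a $25,000 phase-out range, leaving 1,250/25,000 of the credit: $43,240 × 1,250/25,000 = $2,162.
First-Time Homebuyer Credit: 26% of the $19,450 excess over $49,700 is $5,057 ≥ base, so the credit is $0.
Childcare Subsidy: income exceeds $18,100 by $51,050, which is 11 full-or-partial $5,000 increments; reduction = 11 × $60 = $660, leaving $2,700.
Total: $2,162 + $0 + $2,700 = $4,862.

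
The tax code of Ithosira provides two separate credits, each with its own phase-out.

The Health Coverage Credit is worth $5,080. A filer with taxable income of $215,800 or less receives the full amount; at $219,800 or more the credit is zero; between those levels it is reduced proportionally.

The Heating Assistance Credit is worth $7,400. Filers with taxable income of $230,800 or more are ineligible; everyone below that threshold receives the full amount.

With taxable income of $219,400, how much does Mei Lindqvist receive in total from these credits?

$7,908

Health Coverage Credit: $219,400 is $3,600 into a $4,000 phase-out range, leaving 400/4,000 of the credit: $5,080 × 400/4,000 = $508.
Heating Assistance Credit: $219,400 is below the $230,800 cutoff, so the full $7,400 applies.
Total: $508 + $7,400 = $7,908.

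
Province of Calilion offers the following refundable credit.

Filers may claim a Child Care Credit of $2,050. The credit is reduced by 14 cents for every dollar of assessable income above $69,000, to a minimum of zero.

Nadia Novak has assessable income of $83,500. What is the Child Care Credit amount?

Child Care Credit: 14% of the $14,500 excess over $69,000 is $2,030; credit = $2,050 − $2,030 = $20.

$20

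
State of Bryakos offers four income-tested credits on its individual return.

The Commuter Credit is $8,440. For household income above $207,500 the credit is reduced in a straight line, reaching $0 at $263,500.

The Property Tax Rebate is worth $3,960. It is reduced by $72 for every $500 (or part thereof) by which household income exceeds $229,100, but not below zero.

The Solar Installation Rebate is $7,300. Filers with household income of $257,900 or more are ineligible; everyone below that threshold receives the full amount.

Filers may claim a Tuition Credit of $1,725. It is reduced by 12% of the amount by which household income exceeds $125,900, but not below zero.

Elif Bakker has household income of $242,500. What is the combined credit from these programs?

Commuter Credit: $242,500 is $35,000 into a $56,000 phase-out range, leaving 21,000/56,000 of the credit: $8,440 × 21,000/56,000 = $3,165.
Property Tax Rebate: income exceeds $229,100 by $13,400, which is 27 full-or-partial $500 increments; reduction = 27 × $72 = $1,944, leaving $2,016.
Solar Installation Rebate: $242,500 is below the $257,900 cutoff, so the full $7,300 applies.
Tuition Credit: 12% of the $116,600 excess over $125,900 is $13,992 ≥ base, so the credit is $0.
Total: $3,165 + $2,016 + $7,300 + $0 = $12,481.

$12,481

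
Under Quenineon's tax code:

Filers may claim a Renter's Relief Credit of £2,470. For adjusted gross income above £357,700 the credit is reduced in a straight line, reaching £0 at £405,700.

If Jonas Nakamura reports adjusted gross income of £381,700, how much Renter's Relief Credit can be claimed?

£1,235

Renter's Relief Credit: £381,700 is £24,000 into a £48,000 phase-out range, leaving 24,000/48,000 of the credit: £2,470 × 24,000/48,000 = £1,235.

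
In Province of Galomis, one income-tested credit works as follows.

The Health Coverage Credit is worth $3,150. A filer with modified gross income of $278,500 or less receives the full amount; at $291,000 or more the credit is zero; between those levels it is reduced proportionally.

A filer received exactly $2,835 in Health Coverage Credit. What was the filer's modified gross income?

$279,750

$2,835 is 2,835/3,150 of the full $3,150, so 315/3,150 of the $12,500 range has been used: income = $278,500 + $12,500 × 315/3,150 = $279,750.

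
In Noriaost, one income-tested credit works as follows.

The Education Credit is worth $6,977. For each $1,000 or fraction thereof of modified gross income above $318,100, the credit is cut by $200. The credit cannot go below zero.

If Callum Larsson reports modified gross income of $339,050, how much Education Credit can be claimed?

Education Credit: income exceeds $318,100 by $20,950, which is 21 full-or-partial $1,000 increments; reduction = 21 × $200 = $4,200, leaving $2,777.

$2,777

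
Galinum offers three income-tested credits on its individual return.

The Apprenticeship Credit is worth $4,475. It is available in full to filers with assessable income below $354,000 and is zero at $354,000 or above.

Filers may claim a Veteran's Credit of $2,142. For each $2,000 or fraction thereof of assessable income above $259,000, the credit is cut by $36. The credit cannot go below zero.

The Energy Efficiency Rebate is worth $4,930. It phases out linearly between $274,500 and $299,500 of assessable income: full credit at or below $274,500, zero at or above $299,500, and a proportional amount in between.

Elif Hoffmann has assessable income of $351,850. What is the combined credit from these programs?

$4,925

Apprenticeship Credit: $351,850 is below the $354,000 cutoff, so the full $4,475 applies.
Veteran's Credit: income exceeds $259,000 by $92,850, which is 47 full-or-partial $2,000 increments; reduction = 47 × $36 = $1,692, leaving $450.
Energy Efficiency Rebate: $351,850 is at or above $299,500, so the credit is $0.
Total: $4,475 + $450 + $0 = $4,925.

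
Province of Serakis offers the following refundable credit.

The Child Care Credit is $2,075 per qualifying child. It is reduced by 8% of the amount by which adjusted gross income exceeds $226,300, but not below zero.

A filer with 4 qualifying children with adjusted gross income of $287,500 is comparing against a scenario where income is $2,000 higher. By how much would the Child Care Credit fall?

$160

At $287,500 — base = 4 × $2,075 = $8,300. 8% of the $61,200 excess over $226,300 is $4,896; credit = $8,300 − $4,896 = $3,404.
At $289,500 — base = 4 × $2,075 = $8,300. 8% of the $63,200 excess over $226,300 is $5,056; credit = $8,300 − $5,056 = $3,244.
Lost: $3,404 − $3,244 = $160.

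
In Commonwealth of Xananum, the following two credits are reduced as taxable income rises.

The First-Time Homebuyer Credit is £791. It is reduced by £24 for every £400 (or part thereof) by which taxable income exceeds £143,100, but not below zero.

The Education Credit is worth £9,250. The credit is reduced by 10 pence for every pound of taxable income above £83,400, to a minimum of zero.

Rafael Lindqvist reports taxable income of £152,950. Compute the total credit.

£2,486

First-Time Homebuyer Credit: income exceeds £143,100 by £9,850, which is 25 full-or-partial £400 increments; reduction = 25 × £24 = £600, leaving £191.
Education Credit: 10% of the £69,550 excess over £83,400 is £6,955; credit = £9,250 − £6,955 = £2,295.
Total: £191 + £2,295 = £2,486.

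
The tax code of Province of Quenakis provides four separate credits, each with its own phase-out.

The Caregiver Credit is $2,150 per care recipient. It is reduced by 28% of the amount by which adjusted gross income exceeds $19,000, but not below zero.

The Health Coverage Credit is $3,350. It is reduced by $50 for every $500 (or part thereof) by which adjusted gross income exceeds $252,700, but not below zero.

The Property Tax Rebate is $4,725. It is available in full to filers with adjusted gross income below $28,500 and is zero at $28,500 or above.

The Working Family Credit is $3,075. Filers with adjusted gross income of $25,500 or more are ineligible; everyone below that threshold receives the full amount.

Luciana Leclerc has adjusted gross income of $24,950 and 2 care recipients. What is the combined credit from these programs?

Caregiver Credit: base = 2 × $2,150 = $4,300. 28% of the $5,950 excess over $19,000 is $1,666; credit = $4,300 − $1,666 = $2,634.
Health Coverage Credit: $24,950 is at or below the $252,700 threshold, so the full $3,350 applies.
Property Tax Rebate: $24,950 is below the $28,500 cutoff, so the full $4,725 applies.
Working Family Credit: $24,950 is below the $25,500 cutoff, so the full $3,075 applies.
Total: $2,634 + $3,350 + $4,725 + $3,075 = $13,784.

$13,784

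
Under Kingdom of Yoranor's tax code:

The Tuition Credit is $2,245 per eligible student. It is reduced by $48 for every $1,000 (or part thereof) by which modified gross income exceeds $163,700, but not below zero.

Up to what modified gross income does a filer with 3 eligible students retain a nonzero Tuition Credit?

$303,700

Full credit = 3 × $2,245 = $6,735.
After 140 increments the reduction is 140 × $48 = $6,720, leaving $15; one more increment wipes it out. Increment 140 ends at excess 140 × $1,000 = $140,000, so the highest qualifying income is $163,700 + $140,000 = $303,700.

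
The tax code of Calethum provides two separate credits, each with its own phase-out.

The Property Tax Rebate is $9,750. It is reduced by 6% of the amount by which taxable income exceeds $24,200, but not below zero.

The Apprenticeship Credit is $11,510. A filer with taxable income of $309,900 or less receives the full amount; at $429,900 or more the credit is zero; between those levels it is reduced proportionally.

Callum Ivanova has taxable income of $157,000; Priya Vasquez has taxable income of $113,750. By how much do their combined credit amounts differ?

Callum ($157,000): Property Tax Rebate: 6% of the $132,800 excess over $24,200 is $7,968; credit = $9,750 − $7,968 = $1,782. Apprenticeship Credit: $157,000 is at or below the $309,900 threshold, so the full $11,510 applies. total $1,782 + $11,510 = $13,292
Priya ($113,750): Property Tax Rebate: 6% of the $89,550 excess over $24,200 is $5,373; credit = $9,750 − $5,373 = $4,377. Apprenticeship Credit: $113,750 is at or below the $309,900 threshold, so the full $11,510 applies. total $4,377 + $11,510 = $15,887
Difference: |$13,292 − $15,887| = $2,595.

$2,595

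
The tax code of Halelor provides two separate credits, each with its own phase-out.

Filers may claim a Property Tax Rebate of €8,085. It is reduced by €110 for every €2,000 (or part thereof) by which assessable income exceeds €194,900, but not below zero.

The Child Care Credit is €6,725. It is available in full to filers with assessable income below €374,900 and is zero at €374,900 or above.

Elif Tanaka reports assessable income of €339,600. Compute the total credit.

Property Tax Rebate: income exceeds €194,900 by €144,700, which is 73 full-or-partial €2,000 increments; reduction = 73 × €110 = €8,030, leaving €55.
Child Care Credit: €339,600 is below the €374,900 cutoff, so the full €6,725 applies.
Total: €55 + €6,725 = €6,780.

€6,780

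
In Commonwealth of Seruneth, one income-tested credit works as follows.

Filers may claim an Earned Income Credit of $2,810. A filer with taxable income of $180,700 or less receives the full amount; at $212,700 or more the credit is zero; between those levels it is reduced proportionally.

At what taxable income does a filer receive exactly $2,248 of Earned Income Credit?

$187,100

$2,248 is 2,248/2,810 of the full $2,810, so 562/2,810 of the $32,000 range has been used: income = $180,700 + $32,000 × 562/2,810 = $187,100.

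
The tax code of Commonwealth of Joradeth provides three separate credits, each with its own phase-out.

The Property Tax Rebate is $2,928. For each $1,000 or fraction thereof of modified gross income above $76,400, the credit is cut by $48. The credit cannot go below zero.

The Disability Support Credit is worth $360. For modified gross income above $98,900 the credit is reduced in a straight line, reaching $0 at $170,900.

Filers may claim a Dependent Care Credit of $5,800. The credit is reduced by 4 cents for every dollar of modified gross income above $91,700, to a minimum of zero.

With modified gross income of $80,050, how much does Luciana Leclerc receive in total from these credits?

$8,896

Property Tax Rebate: income exceeds $76,400 by $3,650, which is 4 full-or-partial $1,000 increments; reduction = 4 × $48 = $192, leaving $2,736.
Disability Support Credit: $80,050 is at or below the $98,900 threshold, so the full $360 applies.
Dependent Care Credit: $80,050 is at or below the $91,700 threshold, so the full $5,800 applies.
Total: $2,736 + $360 + $5,800 = $8,896.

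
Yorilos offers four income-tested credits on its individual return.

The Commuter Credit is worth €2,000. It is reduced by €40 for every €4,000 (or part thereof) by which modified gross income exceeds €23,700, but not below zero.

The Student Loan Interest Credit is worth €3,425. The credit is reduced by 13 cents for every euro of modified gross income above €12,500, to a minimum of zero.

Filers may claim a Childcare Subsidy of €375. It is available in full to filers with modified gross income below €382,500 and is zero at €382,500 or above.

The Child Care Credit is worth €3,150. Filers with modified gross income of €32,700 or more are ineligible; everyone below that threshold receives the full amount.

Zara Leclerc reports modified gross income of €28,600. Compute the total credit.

€6,777

Commuter Credit: income exceeds €23,700 by €4,900, which is 2 full-or-partial €4,000 increments; reduction = 2 × €40 = €80, leaving €1,920.
Student Loan Interest Credit: 13% of the €16,100 excess over €12,500 is €2,093; credit = €3,425 − €2,093 = €1,332.
Childcare Subsidy: €28,600 is below the €382,500 cutoff, so the full €375 applies.
Child Care Credit: €28,600 is below the €32,700 cutoff, so the full €3,150 applies.
Total: €1,920 + €1,332 + €375 + €3,150 = €6,777.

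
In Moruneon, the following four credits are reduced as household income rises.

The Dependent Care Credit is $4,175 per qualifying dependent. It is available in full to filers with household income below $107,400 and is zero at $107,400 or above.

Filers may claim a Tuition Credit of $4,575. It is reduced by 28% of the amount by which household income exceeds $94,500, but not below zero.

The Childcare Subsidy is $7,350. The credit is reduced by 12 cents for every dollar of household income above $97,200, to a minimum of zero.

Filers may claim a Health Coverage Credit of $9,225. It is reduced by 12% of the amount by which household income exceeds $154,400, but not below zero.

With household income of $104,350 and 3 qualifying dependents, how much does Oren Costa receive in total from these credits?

Dependent Care Credit: base = 3 × $4,175 = $12,525. $104,350 is below the $107,400 cutoff, so the full $12,525 applies.
Tuition Credit: 28% of the $9,850 excess over $94,500 is $2,758; credit = $4,575 − $2,758 = $1,817.
Childcare Subsidy: 12% of the $7,150 excess over $97,200 is $858; credit = $7,350 − $858 = $6,492.
Health Coverage Credit: $104,350 is at or below the $154,400 threshold, so the full $9,225 applies.
Total: $12,525 + $1,817 + $6,492 + $9,225 = $30,059.

$30,059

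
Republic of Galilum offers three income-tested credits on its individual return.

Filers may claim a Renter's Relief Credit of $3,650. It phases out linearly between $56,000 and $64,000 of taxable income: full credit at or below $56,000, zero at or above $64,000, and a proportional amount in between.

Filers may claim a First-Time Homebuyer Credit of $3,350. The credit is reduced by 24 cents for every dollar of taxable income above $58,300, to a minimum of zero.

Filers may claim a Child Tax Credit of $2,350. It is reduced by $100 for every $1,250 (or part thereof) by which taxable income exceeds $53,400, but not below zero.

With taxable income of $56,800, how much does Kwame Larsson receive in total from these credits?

$8,685

Renter's Relief Credit: $56,800 is $800 into a $8,000 phase-out range, leaving 7,200/8,000 of the credit: $3,650 × 7,200/8,000 = $3,285.
First-Time Homebuyer Credit: $56,800 is at or below the $58,300 threshold, so the full $3,350 applies.
Child Tax Credit: income exceeds $53,400 by $3,400, which is 3 full-or-partial $1,250 increments; reduction = 3 × $100 = $300, leaving $2,050.
Total: $3,285 + $3,350 + $2,050 = $8,685.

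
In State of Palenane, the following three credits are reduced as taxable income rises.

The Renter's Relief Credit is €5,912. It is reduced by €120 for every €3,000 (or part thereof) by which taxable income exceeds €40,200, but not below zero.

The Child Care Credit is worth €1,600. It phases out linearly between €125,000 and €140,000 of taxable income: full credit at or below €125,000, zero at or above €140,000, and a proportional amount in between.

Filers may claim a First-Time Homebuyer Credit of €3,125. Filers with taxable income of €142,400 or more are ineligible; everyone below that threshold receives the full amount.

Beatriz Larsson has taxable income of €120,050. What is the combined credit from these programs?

Renter's Relief Credit: income exceeds €40,200 by €79,850, which is 27 full-or-partial €3,000 increments; reduction = 27 × €120 = €3,240, leaving €2,672.
Child Care Credit: €120,050 is at or below the €125,000 threshold, so the full €1,600 applies.
First-Time Homebuyer Credit: €120,050 is below the €142,400 cutoff, so the full €3,125 applies.
Total: €2,672 + €1,600 + €3,125 = €7,397.

€7,397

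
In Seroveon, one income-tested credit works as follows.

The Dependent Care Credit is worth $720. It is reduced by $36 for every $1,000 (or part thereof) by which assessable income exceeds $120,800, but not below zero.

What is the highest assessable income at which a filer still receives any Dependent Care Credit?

$139,800

After 19 increments the reduction is 19 × $36 = $684, leaving $36; one more increment wipes it out. Increment 19 ends at excess 19 × $1,000 = $19,000, so the highest qualifying income is $120,800 + $19,000 = $139,800.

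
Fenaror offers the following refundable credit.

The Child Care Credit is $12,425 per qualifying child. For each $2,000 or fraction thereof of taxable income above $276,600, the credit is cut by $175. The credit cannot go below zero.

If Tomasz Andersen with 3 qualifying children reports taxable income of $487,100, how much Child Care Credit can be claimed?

$18,725

Child Care Credit: base = 3 × $12,425 = $37,275. income exceeds $276,600 by $210,500, which is 106 full-or-partial $2,000 increments; reduction = 106 × $175 = $18,550, leaving $18,725.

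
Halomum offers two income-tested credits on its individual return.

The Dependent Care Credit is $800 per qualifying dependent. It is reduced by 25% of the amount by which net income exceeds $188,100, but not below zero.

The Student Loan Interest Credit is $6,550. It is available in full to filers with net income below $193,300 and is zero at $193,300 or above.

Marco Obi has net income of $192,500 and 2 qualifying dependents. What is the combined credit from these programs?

Dependent Care Credit: base = 2 × $800 = $1,600. 25% of the $4,400 excess over $188,100 is $1,100; credit = $1,600 − $1,100 = $500.
Student Loan Interest Credit: $192,500 is below the $193,300 cutoff, so the full $6,550 applies.
Total: $500 + $6,550 = $7,050.

$7,050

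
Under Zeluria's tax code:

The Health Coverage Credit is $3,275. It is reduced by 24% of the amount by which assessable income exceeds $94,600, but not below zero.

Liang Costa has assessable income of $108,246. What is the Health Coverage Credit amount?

$0

Health Coverage Credit: 24% of the $13,646 excess over $94,600 is $3,275.04 ≥ base, so the credit is $0.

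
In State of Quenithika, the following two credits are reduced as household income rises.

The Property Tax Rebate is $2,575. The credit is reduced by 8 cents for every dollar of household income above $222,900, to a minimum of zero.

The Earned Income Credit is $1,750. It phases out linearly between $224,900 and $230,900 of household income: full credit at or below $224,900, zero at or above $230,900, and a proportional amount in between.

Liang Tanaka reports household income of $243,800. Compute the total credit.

Property Tax Rebate: 8% of the $20,900 excess over $222,900 is $1,672; credit = $2,575 − $1,672 = $903.
Earned Income Credit: $243,800 is at or above $230,900, so the credit is $0.
Total: $903 + $0 = $903.

$903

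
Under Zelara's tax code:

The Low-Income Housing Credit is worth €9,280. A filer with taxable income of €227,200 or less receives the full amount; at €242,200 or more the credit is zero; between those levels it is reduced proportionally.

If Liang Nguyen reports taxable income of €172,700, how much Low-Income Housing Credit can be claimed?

€9,280

Low-Income Housing Credit: €172,700 is at or below the €227,200 threshold, so the full €9,280 applies.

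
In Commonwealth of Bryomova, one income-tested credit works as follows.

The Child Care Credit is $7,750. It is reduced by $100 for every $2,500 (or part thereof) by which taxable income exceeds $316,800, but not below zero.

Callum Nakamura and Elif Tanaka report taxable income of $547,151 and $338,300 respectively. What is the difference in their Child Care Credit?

Callum ($547,151): Child Care Credit: income exceeds $316,800 by $230,351 → 93 increments × $100 = $9,300 ≥ base, so the credit is $0.
Elif ($338,300): Child Care Credit: income exceeds $316,800 by $21,500, which is 9 full-or-partial $2,500 increments; reduction = 9 × $100 = $900, leaving $6,850.
Difference: |$0 − $6,850| = $6,850.

$6,850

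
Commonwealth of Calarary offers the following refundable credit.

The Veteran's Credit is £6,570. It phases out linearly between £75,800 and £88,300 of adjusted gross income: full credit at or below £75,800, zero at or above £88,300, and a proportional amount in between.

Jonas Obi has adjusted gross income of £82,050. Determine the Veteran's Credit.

£3,285

Veteran's Credit: £82,050 is £6,250 into a £12,500 phase-out range, leaving 6,250/12,500 of the credit: £6,570 × 6,250/12,500 = £3,285.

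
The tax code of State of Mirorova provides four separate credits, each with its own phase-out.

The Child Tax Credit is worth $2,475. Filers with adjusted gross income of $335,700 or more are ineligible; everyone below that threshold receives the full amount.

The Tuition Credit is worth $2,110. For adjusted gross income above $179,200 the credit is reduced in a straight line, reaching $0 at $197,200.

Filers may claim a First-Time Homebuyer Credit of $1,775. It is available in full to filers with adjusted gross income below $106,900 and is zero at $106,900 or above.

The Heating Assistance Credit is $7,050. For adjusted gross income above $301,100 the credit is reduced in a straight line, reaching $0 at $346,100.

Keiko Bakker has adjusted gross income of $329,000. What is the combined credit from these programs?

$5,154

Child Tax Credit: $329,000 is below the $335,700 cutoff, so the full $2,475 applies.
Tuition Credit: $329,000 is at or above $197,200, so the credit is $0.
First-Time Homebuyer Credit: $329,000 meets or exceeds the $106,900 cutoff, so the credit is $0.
Heating Assistance Credit: $329,000 is $27,900 into a $45,000 phase-out range, leaving 17,100/45,000 of the credit: $7,050 × 17,100/45,000 = $2,679.
Total: $2,475 + $0 + $0 + $2,679 = $5,154.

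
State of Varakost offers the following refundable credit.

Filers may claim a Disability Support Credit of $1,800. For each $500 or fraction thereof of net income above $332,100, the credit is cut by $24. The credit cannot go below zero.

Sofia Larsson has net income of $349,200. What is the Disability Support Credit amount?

$960

Disability Support Credit: income exceeds $332,100 by $17,100, which is 35 full-or-partial $500 increments; reduction = 35 × $24 = $840, leaving $960.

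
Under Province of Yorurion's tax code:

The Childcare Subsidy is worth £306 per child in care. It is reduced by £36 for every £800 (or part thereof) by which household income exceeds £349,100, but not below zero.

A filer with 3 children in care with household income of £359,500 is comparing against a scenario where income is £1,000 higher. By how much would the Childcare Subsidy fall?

At £359,500 — base = 3 × £306 = £918. income exceeds £349,100 by £10,400, which is 13 full-or-partial £800 increments; reduction = 13 × £36 = £468, leaving £450.
At £360,500 — base = 3 × £306 = £918. income exceeds £349,100 by £11,400, which is 15 full-or-partial £800 increments; reduction = 15 × £36 = £540, leaving £378.
Lost: £450 − £378 = £72.

£72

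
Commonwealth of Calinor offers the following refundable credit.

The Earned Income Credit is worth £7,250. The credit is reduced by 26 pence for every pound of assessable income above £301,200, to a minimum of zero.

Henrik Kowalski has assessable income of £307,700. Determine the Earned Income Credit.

£5,560

Earned Income Credit: 26% of the £6,500 excess over £301,200 is £1,690; credit = £7,250 − £1,690 = £5,560.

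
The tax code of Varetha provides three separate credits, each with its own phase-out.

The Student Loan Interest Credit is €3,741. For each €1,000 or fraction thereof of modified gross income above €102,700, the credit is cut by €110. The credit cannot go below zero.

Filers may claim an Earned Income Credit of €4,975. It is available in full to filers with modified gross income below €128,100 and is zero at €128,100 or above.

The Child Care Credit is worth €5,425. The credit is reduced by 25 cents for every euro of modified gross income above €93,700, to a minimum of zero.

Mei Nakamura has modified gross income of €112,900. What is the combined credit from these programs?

€8,131

Student Loan Interest Credit: income exceeds €102,700 by €10,200, which is 11 full-or-partial €1,000 increments; reduction = 11 × €110 = €1,210, leaving €2,531.
Earned Income Credit: €112,900 is below the €128,100 cutoff, so the full €4,975 applies.
Child Care Credit: 25% of the €19,200 excess over €93,700 is €4,800; credit = €5,425 − €4,800 = €625.
Total: €2,531 + €4,975 + €625 = €8,131.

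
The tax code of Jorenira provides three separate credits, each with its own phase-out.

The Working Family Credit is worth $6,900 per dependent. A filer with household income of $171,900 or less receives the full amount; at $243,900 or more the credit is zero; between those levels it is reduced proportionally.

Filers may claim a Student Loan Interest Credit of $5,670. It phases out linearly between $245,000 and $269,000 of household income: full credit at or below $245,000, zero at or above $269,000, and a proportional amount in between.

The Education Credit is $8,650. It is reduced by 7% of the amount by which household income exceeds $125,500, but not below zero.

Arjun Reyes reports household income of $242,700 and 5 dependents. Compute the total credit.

Working Family Credit: base = 5 × $6,900 = $34,500. $242,700 is $70,800 into a $72,000 phase-out range, leaving 1,200/72,000 of the credit: $34,500 × 1,200/72,000 = $575.
Student Loan Interest Credit: $242,700 is at or below the $245,000 threshold, so the full $5,670 applies.
Education Credit: 7% of the $117,200 excess over $125,500 is $8,204; credit = $8,650 − $8,204 = $446.
Total: $575 + $5,670 + $446 = $6,691.

$6,691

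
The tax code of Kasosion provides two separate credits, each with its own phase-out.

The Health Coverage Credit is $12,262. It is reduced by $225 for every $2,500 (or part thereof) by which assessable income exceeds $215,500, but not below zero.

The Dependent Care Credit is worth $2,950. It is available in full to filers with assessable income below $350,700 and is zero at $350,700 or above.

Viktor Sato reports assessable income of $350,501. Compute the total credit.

Health Coverage Credit: income exceeds $215,500 by $135,001 → 55 increments × $225 = $12,375 ≥ base, so the credit is $0.
Dependent Care Credit: $350,501 is below the $350,700 cutoff, so the full $2,950 applies.
Total: $0 + $2,950 = $2,950.

$2,950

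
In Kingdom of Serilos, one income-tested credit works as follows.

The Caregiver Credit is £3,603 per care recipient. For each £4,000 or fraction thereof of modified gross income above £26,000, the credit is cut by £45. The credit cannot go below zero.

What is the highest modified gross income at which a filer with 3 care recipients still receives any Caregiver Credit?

Full credit = 3 × £3,603 = £10,809.
After 240 increments the reduction is 240 × £45 = £10,800, leaving £9; one more increment wipes it out. Increment 240 ends at excess 240 × £4,000 = £960,000, so the highest qualifying income is £26,000 + £960,000 = £986,000.

£986,000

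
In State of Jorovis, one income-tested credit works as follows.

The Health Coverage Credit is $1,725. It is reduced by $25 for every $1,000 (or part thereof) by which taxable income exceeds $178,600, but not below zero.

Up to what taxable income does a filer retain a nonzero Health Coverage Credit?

$246,600

After 68 increments the reduction is 68 × $25 = $1,700, leaving $25; one more increment wipes it out. Increment 68 ends at excess 68 × $1,000 = $68,000, so the highest qualifying income is $178,600 + $68,000 = $246,600.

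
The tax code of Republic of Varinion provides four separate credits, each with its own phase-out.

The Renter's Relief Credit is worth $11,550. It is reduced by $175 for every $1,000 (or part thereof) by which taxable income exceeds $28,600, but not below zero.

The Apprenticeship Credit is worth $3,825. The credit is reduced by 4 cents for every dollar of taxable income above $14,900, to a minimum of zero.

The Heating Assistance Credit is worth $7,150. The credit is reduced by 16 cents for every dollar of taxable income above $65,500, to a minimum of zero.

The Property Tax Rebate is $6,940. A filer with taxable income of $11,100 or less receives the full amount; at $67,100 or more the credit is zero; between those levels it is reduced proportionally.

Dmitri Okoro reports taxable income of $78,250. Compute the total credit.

Renter's Relief Credit: income exceeds $28,600 by $49,650, which is 50 full-or-partial $1,000 increments; reduction = 50 × $175 = $8,750, leaving $2,800.
Apprenticeship Credit: 4% of the $63,350 excess over $14,900 is $2,534; credit = $3,825 − $2,534 = $1,291.
Heating Assistance Credit: 16% of the $12,750 excess over $65,500 is $2,040; credit = $7,150 − $2,040 = $5,110.
Property Tax Rebate: $78,250 is at or above $67,100, so the credit is $0.
Total: $2,800 + $1,291 + $5,110 + $0 = $9,201.

$9,201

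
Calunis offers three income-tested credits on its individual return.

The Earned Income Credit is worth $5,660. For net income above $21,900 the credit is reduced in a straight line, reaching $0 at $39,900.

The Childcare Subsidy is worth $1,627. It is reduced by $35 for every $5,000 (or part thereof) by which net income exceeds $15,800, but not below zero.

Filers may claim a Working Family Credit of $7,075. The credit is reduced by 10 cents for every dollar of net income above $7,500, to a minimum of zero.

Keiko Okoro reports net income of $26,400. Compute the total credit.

Earned Income Credit: $26,400 is $4,500 into a $18,000 phase-out range, leaving 13,500/18,000 of the credit: $5,660 × 13,500/18,000 = $4,245.
Childcare Subsidy: income exceeds $15,800 by $10,600, which is 3 full-or-partial $5,000 increments; reduction = 3 × $35 = $105, leaving $1,522.
Working Family Credit: 10% of the $18,900 excess over $7,500 is $1,890; credit = $7,075 − $1,890 = $5,185.
Total: $4,245 + $1,522 + $5,185 = $10,952.

$10,952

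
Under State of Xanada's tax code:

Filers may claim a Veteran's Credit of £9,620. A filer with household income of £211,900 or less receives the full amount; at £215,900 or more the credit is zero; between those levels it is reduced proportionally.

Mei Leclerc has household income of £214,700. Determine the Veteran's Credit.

Veteran's Credit: £214,700 is £2,800 into a £4,000 phase-out range, leaving 1,200/4,000 of the credit: £9,620 × 1,200/4,000 = £2,886.

£2,886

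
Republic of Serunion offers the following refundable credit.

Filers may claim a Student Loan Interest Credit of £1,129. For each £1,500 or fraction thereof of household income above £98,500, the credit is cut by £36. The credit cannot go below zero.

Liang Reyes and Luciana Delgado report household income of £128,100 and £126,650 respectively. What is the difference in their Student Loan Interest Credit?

£36

Liang (£128,100): Student Loan Interest Credit: income exceeds £98,500 by £29,600, which is 20 full-or-partial £1,500 increments; reduction = 20 × £36 = £720, leaving £409.
Luciana (£126,650): Student Loan Interest Credit: income exceeds £98,500 by £28,150, which is 19 full-or-partial £1,500 increments; reduction = 19 × £36 = £684, leaving £445.
Difference: |£409 − £445| = £36.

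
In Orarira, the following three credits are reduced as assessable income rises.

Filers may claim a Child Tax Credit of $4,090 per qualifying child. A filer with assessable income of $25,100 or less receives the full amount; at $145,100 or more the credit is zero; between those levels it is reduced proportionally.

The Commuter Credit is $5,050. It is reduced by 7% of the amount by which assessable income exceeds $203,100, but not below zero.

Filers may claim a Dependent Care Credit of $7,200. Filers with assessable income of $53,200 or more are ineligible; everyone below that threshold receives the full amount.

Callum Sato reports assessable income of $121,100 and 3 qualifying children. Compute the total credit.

Child Tax Credit: base = 3 × $4,090 = $12,270. $121,100 is $96,000 into a $120,000 phase-out range, leaving 24,000/120,000 of the credit: $12,270 × 24,000/120,000 = $2,454.
Commuter Credit: $121,100 is at or below the $203,100 threshold, so the full $5,050 applies.
Dependent Care Credit: $121,100 meets or exceeds the $53,200 cutoff, so the credit is $0.
Total: $2,454 + $5,050 + $0 = $7,504.

$7,504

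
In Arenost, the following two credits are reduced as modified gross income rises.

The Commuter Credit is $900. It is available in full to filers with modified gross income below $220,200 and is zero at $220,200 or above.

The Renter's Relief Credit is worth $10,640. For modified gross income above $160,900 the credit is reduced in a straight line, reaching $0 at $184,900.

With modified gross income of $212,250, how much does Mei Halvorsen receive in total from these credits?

$900

Commuter Credit: $212,250 is below the $220,200 cutoff, so the full $900 applies.
Renter's Relief Credit: $212,250 is at or above $184,900, so the credit is $0.
Total: $900 + $0 = $900.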